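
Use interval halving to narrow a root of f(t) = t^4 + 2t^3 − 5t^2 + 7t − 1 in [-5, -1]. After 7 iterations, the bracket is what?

m = -3, f(m) = -40 (−); new bracket [-5, -3]
m = -4, f(m) = 19 (+); new bracket [-4, -3]
m = -3.5, f(m) = -22.4375 (−); new bracket [-4, -3.5]
m = -3.75, f(m) = -5.2773 (−); new bracket [-4, -3.75]
m = -3.875, f(m) = 5.8948 (+); new bracket [-3.875, -3.75]
m = -3.8125, f(m) = 0.0769 (+); new bracket [-3.8125, -3.75]
m = -3.78125, f(m) = -2.657 (−); new bracket [-3.8125, -3.78125]

[-3.8125, -3.78125]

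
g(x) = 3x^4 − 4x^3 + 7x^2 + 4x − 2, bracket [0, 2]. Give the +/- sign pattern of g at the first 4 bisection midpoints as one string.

midpoint 1: g = 8 > 0 → [0, 1]
midpoint 0.5: g = 1.4375 > 0 → [0, 0.5]
midpoint 0.25: g = -0.613281 < 0 → [0.25, 0.5]
midpoint 0.375: g = 0.3328 > 0 → [0.25, 0.375]

++-+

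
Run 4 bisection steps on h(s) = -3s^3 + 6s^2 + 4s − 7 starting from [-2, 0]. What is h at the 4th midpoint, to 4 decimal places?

m = -1, h(m) = -2 (−); new bracket [-2, -1]
m = -1.5, h(m) = 10.625 (+); new bracket [-1.5, -1]
m = -1.25, h(m) = 3.234375 (+); new bracket [-1.25, -1]
m = -1.125, h(m) = 0.3652 (+); new bracket [-1.125, -1]

0.3652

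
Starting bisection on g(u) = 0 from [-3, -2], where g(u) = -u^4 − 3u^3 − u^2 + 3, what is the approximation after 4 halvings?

g(-2.5) = 4.5625 > 0, so the root lies in [-3, -2.5]
g(-2.75) = 0.636719 > 0, so the root lies in [-3, -2.75]
g(-2.875) = -2.295166 < 0, so the root lies in [-2.875, -2.75]
g(-2.8125) = -0.7388 < 0, so the root lies in [-2.8125, -2.75]

-2.8125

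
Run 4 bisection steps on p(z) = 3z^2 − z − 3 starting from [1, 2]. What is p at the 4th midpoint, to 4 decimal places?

0.0430

p(1.5) = 2.25 > 0, so the root lies in [1, 1.5]
p(1.25) = 0.4375 > 0, so the root lies in [1, 1.25]
p(1.125) = -0.328125 < 0, so the root lies in [1.125, 1.25]
p(1.1875) = 0.043 > 0, so the root lies in [1.125, 1.1875]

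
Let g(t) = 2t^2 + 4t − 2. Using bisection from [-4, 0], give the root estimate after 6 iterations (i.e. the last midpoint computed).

-2.4375

t = -2 gives g = -2, negative; keep [-4, -2]
t = -3 gives g = 4, positive; keep [-3, -2]
t = -2.5 gives g = 0.5, positive; keep [-2.5, -2]
t = -2.25 gives g = -0.875, negative; keep [-2.5, -2.25]
t = -2.375 gives g = -0.2188, negative; keep [-2.5, -2.375]
t = -2.4375 gives g = 0.1328, positive; keep [-2.4375, -2.375]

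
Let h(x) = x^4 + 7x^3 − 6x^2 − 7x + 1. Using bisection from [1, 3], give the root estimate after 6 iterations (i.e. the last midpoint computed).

1.28125

x = 2 gives h = 35, positive; keep [1, 2]
x = 1.5 gives h = 5.6875, positive; keep [1, 1.5]
x = 1.25 gives h = -1.011719, negative; keep [1.25, 1.5]
x = 1.375 gives h = 1.803, positive; keep [1.25, 1.375]
x = 1.3125 gives h = 0.271, positive; keep [1.25, 1.3125]
x = 1.28125 gives h = -0.4004, negative; keep [1.28125, 1.3125]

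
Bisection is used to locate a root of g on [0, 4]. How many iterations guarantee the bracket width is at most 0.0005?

Width after n steps is 4/2^n. Need 2^n ≥ 4/0.0005 = 8000.
2^12 = 4096 < 8000 ≤ 2^13 = 8192, so n = 13.

13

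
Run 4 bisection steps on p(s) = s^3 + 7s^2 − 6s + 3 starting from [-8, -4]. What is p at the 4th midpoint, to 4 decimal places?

m = -6, p(m) = 75 (+); new bracket [-8, -6]
m = -7, p(m) = 45 (+); new bracket [-8, -7]
m = -7.5, p(m) = 19.875 (+); new bracket [-8, -7.5]
m = -7.75, p(m) = 4.4531 (+); new bracket [-8, -7.75]

4.4531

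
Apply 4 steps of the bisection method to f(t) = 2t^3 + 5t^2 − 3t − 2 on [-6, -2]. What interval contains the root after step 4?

[-3, -2.75]

t = -4 gives f = -38, negative; keep [-4, -2]
t = -3 gives f = -2, negative; keep [-3, -2]
t = -2.5 gives f = 5.5, positive; keep [-3, -2.5]
t = -2.75 gives f = 2.4688, positive; keep [-3, -2.75]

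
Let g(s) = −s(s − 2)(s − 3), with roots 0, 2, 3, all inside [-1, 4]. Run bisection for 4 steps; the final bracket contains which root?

s = 1.5 gives g = -1.125, negative; keep [-1, 1.5]
s = 0.25 gives g = -1.203125, negative; keep [-1, 0.25]
s = -0.375 gives g = 3.005859, positive; keep [-0.375, 0.25]
s = -0.0625 gives g = 0.3948, positive; keep [-0.0625, 0.25]

0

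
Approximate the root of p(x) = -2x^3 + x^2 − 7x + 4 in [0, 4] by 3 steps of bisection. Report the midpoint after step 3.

m = 2, p(m) = -22 (−); new bracket [0, 2]
m = 1, p(m) = -4 (−); new bracket [0, 1]
m = 0.5, p(m) = 0.5 (+); new bracket [0.5, 1]

0.5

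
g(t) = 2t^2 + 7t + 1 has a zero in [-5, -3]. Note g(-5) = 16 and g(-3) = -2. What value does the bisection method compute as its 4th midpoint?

-3.375

t = -4 gives g = 5, positive; keep [-4, -3]
t = -3.5 gives g = 1, positive; keep [-3.5, -3]
t = -3.25 gives g = -0.625, negative; keep [-3.5, -3.25]
t = -3.375 gives g = 0.1562, positive; keep [-3.375, -3.25]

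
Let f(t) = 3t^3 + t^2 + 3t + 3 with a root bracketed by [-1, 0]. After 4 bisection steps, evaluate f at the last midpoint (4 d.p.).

-0.3865

m = -0.5, f(m) = 1.375 (+); new bracket [-1, -0.5]
m = -0.75, f(m) = 0.046875 (+); new bracket [-1, -0.75]
m = -0.875, f(m) = -0.869141 (−); new bracket [-0.875, -0.75]
m = -0.8125, f(m) = -0.3865 (−); new bracket [-0.8125, -0.75]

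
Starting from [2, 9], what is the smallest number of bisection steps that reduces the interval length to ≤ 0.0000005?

Width after n steps is 7/2^n. Need 2^n ≥ 7/0.0000005 = 14000000.
2^23 = 8388608 < 14000000 ≤ 2^24 = 16777216, so n = 24.

24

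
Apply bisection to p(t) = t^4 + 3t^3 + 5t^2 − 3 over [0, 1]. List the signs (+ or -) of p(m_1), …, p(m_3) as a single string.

-+-

p(0.5) = -1.3125 < 0, so the root lies in [0.5, 1]
p(0.75) = 1.394531 > 0, so the root lies in [0.5, 0.75]
p(0.625) = -0.161865 < 0, so the root lies in [0.625, 0.75]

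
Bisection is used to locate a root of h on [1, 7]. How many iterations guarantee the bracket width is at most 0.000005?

Width after n steps is 6/2^n. Need 2^n ≥ 6/0.000005 = 1200000.
2^20 = 1048576 < 1200000 ≤ 2^21 = 2097152, so n = 21.

21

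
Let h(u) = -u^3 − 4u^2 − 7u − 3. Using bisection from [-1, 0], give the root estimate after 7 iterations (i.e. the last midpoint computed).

h(-0.5) = -0.375 < 0, so the root lies in [-1, -0.5]
h(-0.75) = 0.421875 > 0, so the root lies in [-0.75, -0.5]
h(-0.625) = 0.056641 > 0, so the root lies in [-0.625, -0.5]
h(-0.5625) = -0.1501 < 0, so the root lies in [-0.625, -0.5625]
h(-0.59375) = -0.0446 < 0, so the root lies in [-0.625, -0.59375]
h(-0.609375) = 0.0066 > 0, so the root lies in [-0.609375, -0.59375]
h(-0.6015625) = -0.0189 < 0, so the root lies in [-0.609375, -0.6015625]

-0.6015625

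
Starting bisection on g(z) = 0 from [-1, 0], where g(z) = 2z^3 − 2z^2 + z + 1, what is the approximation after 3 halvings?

-0.375

g(-0.5) = -0.25 < 0, so the root lies in [-0.5, 0]
g(-0.25) = 0.59375 > 0, so the root lies in [-0.5, -0.25]
g(-0.375) = 0.238281 > 0, so the root lies in [-0.5, -0.375]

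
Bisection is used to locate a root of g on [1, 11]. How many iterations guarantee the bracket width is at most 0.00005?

Width after n steps is 10/2^n. Need 2^n ≥ 10/0.00005 = 200000.
2^17 = 131072 < 200000 ≤ 2^18 = 262144, so n = 18.

18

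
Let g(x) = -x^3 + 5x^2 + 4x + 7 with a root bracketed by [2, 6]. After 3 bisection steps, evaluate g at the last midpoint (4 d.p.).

midpoint 4: g = 39 > 0 → [4, 6]
midpoint 5: g = 27 > 0 → [5, 6]
midpoint 5.5: g = 13.875 > 0 → [5.5, 6]

13.8750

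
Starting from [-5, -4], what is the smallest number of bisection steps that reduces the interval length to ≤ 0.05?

Width after n steps is 1/2^n. Need 2^n ≥ 1/0.05 = 20.
2^4 = 16 < 20 ≤ 2^5 = 32, so n = 5.

5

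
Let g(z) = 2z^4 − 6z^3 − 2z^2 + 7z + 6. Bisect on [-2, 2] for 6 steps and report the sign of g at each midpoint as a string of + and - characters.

midpoint 0: g = 6 > 0 → [0, 2]
midpoint 1: g = 7 > 0 → [1, 2]
midpoint 1.5: g = 1.875 > 0 → [1.5, 2]
midpoint 1.75: g = -1.2734 < 0 → [1.5, 1.75]
midpoint 1.625: g = 0.2935 > 0 → [1.625, 1.75]
midpoint 1.6875: g = -0.497 < 0 → [1.625, 1.6875]

+++-+-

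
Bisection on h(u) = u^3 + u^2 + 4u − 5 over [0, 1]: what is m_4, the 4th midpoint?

h(0.5) = -2.625 < 0, so the root lies in [0.5, 1]
h(0.75) = -1.015625 < 0, so the root lies in [0.75, 1]
h(0.875) = -0.064453 < 0, so the root lies in [0.875, 1]
h(0.9375) = 0.4529 > 0, so the root lies in [0.875, 0.9375]

0.9375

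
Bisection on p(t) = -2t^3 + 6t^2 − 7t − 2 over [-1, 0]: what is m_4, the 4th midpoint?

midpoint -0.5: p = 3.25 > 0 → [-0.5, 0]
midpoint -0.25: p = 0.15625 > 0 → [-0.25, 0]
midpoint -0.125: p = -1.027344 < 0 → [-0.25, -0.125]
midpoint -0.1875: p = -0.4634 < 0 → [-0.25, -0.1875]

-0.1875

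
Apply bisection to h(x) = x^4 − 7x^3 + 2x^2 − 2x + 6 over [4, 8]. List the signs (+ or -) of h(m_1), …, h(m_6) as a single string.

h(6) = -150 < 0, so the root lies in [6, 8]
h(7) = 90 > 0, so the root lies in [6, 7]
h(6.5) = -59.8125 < 0, so the root lies in [6.5, 7]
h(6.75) = 6.7383 > 0, so the root lies in [6.5, 6.75]
h(6.625) = -28.5095 < 0, so the root lies in [6.625, 6.75]
h(6.6875) = -11.3931 < 0, so the root lies in [6.6875, 6.75]

-+-+--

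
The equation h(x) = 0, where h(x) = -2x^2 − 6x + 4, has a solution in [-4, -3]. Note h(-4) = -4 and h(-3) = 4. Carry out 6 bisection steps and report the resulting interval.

[-3.5625, -3.546875]

x = -3.5 gives h = 0.5, positive; keep [-4, -3.5]
x = -3.75 gives h = -1.625, negative; keep [-3.75, -3.5]
x = -3.625 gives h = -0.53125, negative; keep [-3.625, -3.5]
x = -3.5625 gives h = -0.0078, negative; keep [-3.5625, -3.5]
x = -3.53125 gives h = 0.248, positive; keep [-3.5625, -3.53125]
x = -3.546875 gives h = 0.1206, positive; keep [-3.5625, -3.546875]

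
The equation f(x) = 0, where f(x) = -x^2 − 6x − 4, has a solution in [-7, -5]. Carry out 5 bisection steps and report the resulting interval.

m = -6, f(m) = -4 (−); new bracket [-6, -5]
m = -5.5, f(m) = -1.25 (−); new bracket [-5.5, -5]
m = -5.25, f(m) = -0.0625 (−); new bracket [-5.25, -5]
m = -5.125, f(m) = 0.4844 (+); new bracket [-5.25, -5.125]
m = -5.1875, f(m) = 0.2148 (+); new bracket [-5.25, -5.1875]

[-5.25, -5.1875]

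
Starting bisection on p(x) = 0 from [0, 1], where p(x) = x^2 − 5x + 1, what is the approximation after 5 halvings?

0.21875

x = 0.5 gives p = -1.25, negative; keep [0, 0.5]
x = 0.25 gives p = -0.1875, negative; keep [0, 0.25]
x = 0.125 gives p = 0.390625, positive; keep [0.125, 0.25]
x = 0.1875 gives p = 0.0977, positive; keep [0.1875, 0.25]
x = 0.21875 gives p = -0.0459, negative; keep [0.1875, 0.21875]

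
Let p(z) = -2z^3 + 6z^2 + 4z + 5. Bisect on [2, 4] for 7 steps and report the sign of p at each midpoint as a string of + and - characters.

++-++-+

z = 3 gives p = 17, positive; keep [3, 4]
z = 3.5 gives p = 6.75, positive; keep [3.5, 4]
z = 3.75 gives p = -1.09375, negative; keep [3.5, 3.75]
z = 3.625 gives p = 3.0742, positive; keep [3.625, 3.75]
z = 3.6875 gives p = 1.0532, positive; keep [3.6875, 3.75]
z = 3.71875 gives p = -0.0043, negative; keep [3.6875, 3.71875]
z = 3.703125 gives p = 0.5284, positive; keep [3.703125, 3.71875]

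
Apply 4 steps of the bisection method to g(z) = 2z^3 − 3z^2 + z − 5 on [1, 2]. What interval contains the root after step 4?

[1.875, 1.9375]

z = 1.5 gives g = -3.5, negative; keep [1.5, 2]
z = 1.75 gives g = -1.71875, negative; keep [1.75, 2]
z = 1.875 gives g = -0.488281, negative; keep [1.875, 2]
z = 1.9375 gives g = 0.2222, positive; keep [1.875, 1.9375]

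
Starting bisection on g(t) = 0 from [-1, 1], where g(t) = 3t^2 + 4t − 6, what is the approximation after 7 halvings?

g(0) = -6 < 0, so the root lies in [0, 1]
g(0.5) = -3.25 < 0, so the root lies in [0.5, 1]
g(0.75) = -1.3125 < 0, so the root lies in [0.75, 1]
g(0.875) = -0.2031 < 0, so the root lies in [0.875, 1]
g(0.9375) = 0.3867 > 0, so the root lies in [0.875, 0.9375]
g(0.90625) = 0.0889 > 0, so the root lies in [0.875, 0.90625]
g(0.890625) = -0.0579 < 0, so the root lies in [0.890625, 0.90625]

0.890625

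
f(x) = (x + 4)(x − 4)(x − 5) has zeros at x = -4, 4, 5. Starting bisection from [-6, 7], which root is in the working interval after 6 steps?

f(0.5) = 70.875 > 0, so the root lies in [-6, 0.5]
f(-2.75) = 65.390625 > 0, so the root lies in [-6, -2.75]
f(-4.375) = -29.443359 < 0, so the root lies in [-4.375, -2.75]
f(-3.5625) = 28.3298 > 0, so the root lies in [-4.375, -3.5625]
f(-3.96875) = 2.2334 > 0, so the root lies in [-4.375, -3.96875]
f(-4.171875) = -12.8823 < 0, so the root lies in [-4.171875, -3.96875]

-4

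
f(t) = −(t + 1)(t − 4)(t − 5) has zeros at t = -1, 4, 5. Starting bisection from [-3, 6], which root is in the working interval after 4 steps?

-1

m = 1.5, f(m) = -21.875 (−); new bracket [-3, 1.5]
m = -0.75, f(m) = -6.828125 (−); new bracket [-3, -0.75]
m = -1.875, f(m) = 35.341797 (+); new bracket [-1.875, -0.75]
m = -1.3125, f(m) = 10.4797 (+); new bracket [-1.3125, -0.75]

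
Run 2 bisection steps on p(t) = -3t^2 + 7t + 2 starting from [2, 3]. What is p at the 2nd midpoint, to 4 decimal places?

t = 2.5 gives p = 0.75, positive; keep [2.5, 3]
t = 2.75 gives p = -1.4375, negative; keep [2.5, 2.75]

-1.4375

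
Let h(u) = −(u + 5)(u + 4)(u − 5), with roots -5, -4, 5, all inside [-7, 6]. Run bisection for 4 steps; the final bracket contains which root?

5

m = -0.5, h(m) = 86.625 (+); new bracket [-0.5, 6]
m = 2.75, h(m) = 117.703125 (+); new bracket [2.75, 6]
m = 4.375, h(m) = 49.072266 (+); new bracket [4.375, 6]
m = 5.1875, h(m) = -17.5496 (−); new bracket [4.375, 5.1875]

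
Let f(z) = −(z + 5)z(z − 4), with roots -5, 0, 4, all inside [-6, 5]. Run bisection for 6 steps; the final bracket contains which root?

z = -0.5 gives f = -10.125, negative; keep [-6, -0.5]
z = -3.25 gives f = -41.234375, negative; keep [-6, -3.25]
z = -4.625 gives f = -14.958984, negative; keep [-6, -4.625]
z = -5.3125 gives f = 15.4602, positive; keep [-5.3125, -4.625]
z = -4.96875 gives f = -1.3926, negative; keep [-5.3125, -4.96875]
z = -5.140625 gives f = 6.6078, positive; keep [-5.140625, -4.96875]

-5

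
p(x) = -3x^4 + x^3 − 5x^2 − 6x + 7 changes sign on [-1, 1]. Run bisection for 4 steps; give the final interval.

x = 0 gives p = 7, positive; keep [0, 1]
x = 0.5 gives p = 2.6875, positive; keep [0.5, 1]
x = 0.75 gives p = -0.839844, negative; keep [0.5, 0.75]
x = 0.625 gives p = 1.0833, positive; keep [0.625, 0.75]

[0.625, 0.75]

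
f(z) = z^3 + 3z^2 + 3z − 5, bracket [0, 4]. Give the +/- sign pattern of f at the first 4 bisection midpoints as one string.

m = 2, f(m) = 21 (+); new bracket [0, 2]
m = 1, f(m) = 2 (+); new bracket [0, 1]
m = 0.5, f(m) = -2.625 (−); new bracket [0.5, 1]
m = 0.75, f(m) = -0.6406 (−); new bracket [0.75, 1]

++--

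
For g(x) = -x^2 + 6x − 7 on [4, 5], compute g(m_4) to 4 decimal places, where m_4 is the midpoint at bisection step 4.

m = 4.5, g(m) = -0.25 (−); new bracket [4, 4.5]
m = 4.25, g(m) = 0.4375 (+); new bracket [4.25, 4.5]
m = 4.375, g(m) = 0.109375 (+); new bracket [4.375, 4.5]
m = 4.4375, g(m) = -0.0664 (−); new bracket [4.375, 4.4375]

-0.0664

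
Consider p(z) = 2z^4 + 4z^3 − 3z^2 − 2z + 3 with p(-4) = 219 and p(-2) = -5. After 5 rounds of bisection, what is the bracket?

[-2.375, -2.3125]

z = -3 gives p = 36, positive; keep [-3, -2]
z = -2.5 gives p = 4.875, positive; keep [-2.5, -2]
z = -2.25 gives p = -1.992188, negative; keep [-2.5, -2.25]
z = -2.375 gives p = 0.8755, positive; keep [-2.375, -2.25]
z = -2.3125 gives p = -0.6889, negative; keep [-2.375, -2.3125]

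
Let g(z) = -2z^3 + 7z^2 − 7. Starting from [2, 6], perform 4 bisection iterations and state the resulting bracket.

z = 4 gives g = -23, negative; keep [2, 4]
z = 3 gives g = 2, positive; keep [3, 4]
z = 3.5 gives g = -7, negative; keep [3, 3.5]
z = 3.25 gives g = -1.7188, negative; keep [3, 3.25]

[3, 3.25]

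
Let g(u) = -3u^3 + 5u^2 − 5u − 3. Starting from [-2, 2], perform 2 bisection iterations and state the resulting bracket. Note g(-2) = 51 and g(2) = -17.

[-1, 0]

m = 0, g(m) = -3 (−); new bracket [-2, 0]
m = -1, g(m) = 10 (+); new bracket [-1, 0]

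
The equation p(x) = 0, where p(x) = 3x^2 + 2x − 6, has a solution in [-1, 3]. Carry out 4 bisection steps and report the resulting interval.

[1, 1.25]

p(1) = -1 < 0, so the root lies in [1, 3]
p(2) = 10 > 0, so the root lies in [1, 2]
p(1.5) = 3.75 > 0, so the root lies in [1, 1.5]
p(1.25) = 1.1875 > 0, so the root lies in [1, 1.25]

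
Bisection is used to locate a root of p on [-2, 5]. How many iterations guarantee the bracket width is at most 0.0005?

14

Width after n steps is 7/2^n. Need 2^n ≥ 7/0.0005 = 14000.
2^13 = 8192 < 14000 ≤ 2^14 = 16384, so n = 14.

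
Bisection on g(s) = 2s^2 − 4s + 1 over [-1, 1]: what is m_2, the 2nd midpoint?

s = 0 gives g = 1, positive; keep [0, 1]
s = 0.5 gives g = -0.5, negative; keep [0, 0.5]

0.5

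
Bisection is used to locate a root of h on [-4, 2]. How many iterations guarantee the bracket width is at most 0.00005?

17

Width after n steps is 6/2^n. Need 2^n ≥ 6/0.00005 = 120000.
2^16 = 65536 < 120000 ≤ 2^17 = 131072, so n = 17.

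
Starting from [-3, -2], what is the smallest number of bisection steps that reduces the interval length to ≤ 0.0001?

Width after n steps is 1/2^n. Need 2^n ≥ 1/0.0001 = 10000.
2^13 = 8192 < 10000 ≤ 2^14 = 16384, so n = 14.

14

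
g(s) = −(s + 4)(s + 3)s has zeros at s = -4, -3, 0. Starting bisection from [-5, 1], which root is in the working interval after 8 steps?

s = -2 gives g = 4, positive; keep [-2, 1]
s = -0.5 gives g = 4.375, positive; keep [-0.5, 1]
s = 0.25 gives g = -3.453125, negative; keep [-0.5, 0.25]
s = -0.125 gives g = 1.3926, positive; keep [-0.125, 0.25]
s = 0.0625 gives g = -0.7776, negative; keep [-0.125, 0.0625]
s = -0.03125 gives g = 0.3682, positive; keep [-0.03125, 0.0625]
s = 0.015625 gives g = -0.1892, negative; keep [-0.03125, 0.015625]
s = -0.0078125 gives g = 0.0933, positive; keep [-0.0078125, 0.015625]

0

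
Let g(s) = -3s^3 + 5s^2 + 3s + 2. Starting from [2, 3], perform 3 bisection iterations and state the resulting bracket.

[2.125, 2.25]

s = 2.5 gives g = -6.125, negative; keep [2, 2.5]
s = 2.25 gives g = -0.109375, negative; keep [2, 2.25]
s = 2.125 gives g = 2.166016, positive; keep [2.125, 2.25]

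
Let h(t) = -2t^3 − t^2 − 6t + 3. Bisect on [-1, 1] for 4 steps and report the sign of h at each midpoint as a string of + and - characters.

t = 0 gives h = 3, positive; keep [0, 1]
t = 0.5 gives h = -0.5, negative; keep [0, 0.5]
t = 0.25 gives h = 1.40625, positive; keep [0.25, 0.5]
t = 0.375 gives h = 0.5039, positive; keep [0.375, 0.5]

+-++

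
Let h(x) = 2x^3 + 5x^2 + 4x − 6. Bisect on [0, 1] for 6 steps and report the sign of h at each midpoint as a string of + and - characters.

-+--+-

x = 0.5 gives h = -2.5, negative; keep [0.5, 1]
x = 0.75 gives h = 0.65625, positive; keep [0.5, 0.75]
x = 0.625 gives h = -1.058594, negative; keep [0.625, 0.75]
x = 0.6875 gives h = -0.2368, negative; keep [0.6875, 0.75]
x = 0.71875 gives h = 0.2006, positive; keep [0.6875, 0.71875]
x = 0.703125 gives h = -0.0203, negative; keep [0.703125, 0.71875]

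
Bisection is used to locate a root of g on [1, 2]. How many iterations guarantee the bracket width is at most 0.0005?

11

Width after n steps is 1/2^n. Need 2^n ≥ 1/0.0005 = 2000.
2^10 = 1024 < 2000 ≤ 2^11 = 2048, so n = 11.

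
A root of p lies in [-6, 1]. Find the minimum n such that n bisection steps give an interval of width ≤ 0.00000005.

Width after n steps is 7/2^n. Need 2^n ≥ 7/0.00000005 = 140000000.
2^27 = 134217728 < 140000000 ≤ 2^28 = 268435456, so n = 28.

28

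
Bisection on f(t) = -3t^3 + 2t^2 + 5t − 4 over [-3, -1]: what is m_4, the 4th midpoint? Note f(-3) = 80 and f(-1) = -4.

t = -2 gives f = 18, positive; keep [-2, -1]
t = -1.5 gives f = 3.125, positive; keep [-1.5, -1]
t = -1.25 gives f = -1.265625, negative; keep [-1.5, -1.25]
t = -1.375 gives f = 0.7051, positive; keep [-1.375, -1.25]

-1.375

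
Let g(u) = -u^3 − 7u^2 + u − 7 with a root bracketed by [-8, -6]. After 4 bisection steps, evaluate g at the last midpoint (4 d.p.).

6.0215

u = -7 gives g = -14, negative; keep [-8, -7]
u = -7.5 gives g = 13.625, positive; keep [-7.5, -7]
u = -7.25 gives g = -1.109375, negative; keep [-7.5, -7.25]
u = -7.375 gives g = 6.0215, positive; keep [-7.375, -7.25]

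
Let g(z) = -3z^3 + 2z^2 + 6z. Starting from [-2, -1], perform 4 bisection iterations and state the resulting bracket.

[-1.125, -1.0625]

z = -1.5 gives g = 5.625, positive; keep [-1.5, -1]
z = -1.25 gives g = 1.484375, positive; keep [-1.25, -1]
z = -1.125 gives g = 0.052734, positive; keep [-1.125, -1]
z = -1.0625 gives g = -0.5188, negative; keep [-1.125, -1.0625]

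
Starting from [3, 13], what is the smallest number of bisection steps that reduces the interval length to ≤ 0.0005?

15

Width after n steps is 10/2^n. Need 2^n ≥ 10/0.0005 = 20000.
2^14 = 16384 < 20000 ≤ 2^15 = 32768, so n = 15.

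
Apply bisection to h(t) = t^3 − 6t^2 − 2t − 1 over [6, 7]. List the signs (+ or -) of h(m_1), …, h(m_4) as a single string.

+-+-

midpoint 6.5: h = 7.125 > 0 → [6, 6.5]
midpoint 6.25: h = -3.734375 < 0 → [6.25, 6.5]
midpoint 6.375: h = 1.490234 > 0 → [6.25, 6.375]
midpoint 6.3125: h = -1.1726 < 0 → [6.3125, 6.375]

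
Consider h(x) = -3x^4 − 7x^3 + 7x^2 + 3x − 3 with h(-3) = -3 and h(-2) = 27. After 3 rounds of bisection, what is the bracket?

[-3, -2.875]

h(-2.5) = 25.4375 > 0, so the root lies in [-3, -2.5]
h(-2.75) = 15.691406 > 0, so the root lies in [-3, -2.75]
h(-2.875) = 7.618408 > 0, so the root lies in [-3, -2.875]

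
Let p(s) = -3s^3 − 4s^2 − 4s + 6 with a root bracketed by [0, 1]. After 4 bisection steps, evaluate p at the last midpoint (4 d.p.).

s = 0.5 gives p = 2.625, positive; keep [0.5, 1]
s = 0.75 gives p = -0.515625, negative; keep [0.5, 0.75]
s = 0.625 gives p = 1.205078, positive; keep [0.625, 0.75]
s = 0.6875 gives p = 0.3845, positive; keep [0.6875, 0.75]

0.3845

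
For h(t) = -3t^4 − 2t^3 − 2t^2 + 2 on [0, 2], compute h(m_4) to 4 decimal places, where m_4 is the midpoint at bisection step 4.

midpoint 1: h = -5 < 0 → [0, 1]
midpoint 0.5: h = 1.0625 > 0 → [0.5, 1]
midpoint 0.75: h = -0.917969 < 0 → [0.5, 0.75]
midpoint 0.625: h = 0.2727 > 0 → [0.625, 0.75]

0.2727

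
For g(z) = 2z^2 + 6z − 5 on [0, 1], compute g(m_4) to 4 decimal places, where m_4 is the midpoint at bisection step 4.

m = 0.5, g(m) = -1.5 (−); new bracket [0.5, 1]
m = 0.75, g(m) = 0.625 (+); new bracket [0.5, 0.75]
m = 0.625, g(m) = -0.46875 (−); new bracket [0.625, 0.75]
m = 0.6875, g(m) = 0.0703 (+); new bracket [0.625, 0.6875]

0.0703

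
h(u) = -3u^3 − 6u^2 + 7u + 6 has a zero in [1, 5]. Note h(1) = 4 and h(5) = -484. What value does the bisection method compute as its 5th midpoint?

h(3) = -108 < 0, so the root lies in [1, 3]
h(2) = -28 < 0, so the root lies in [1, 2]
h(1.5) = -7.125 < 0, so the root lies in [1, 1.5]
h(1.25) = -0.4844 < 0, so the root lies in [1, 1.25]
h(1.125) = 2.0098 > 0, so the root lies in [1.125, 1.25]

1.125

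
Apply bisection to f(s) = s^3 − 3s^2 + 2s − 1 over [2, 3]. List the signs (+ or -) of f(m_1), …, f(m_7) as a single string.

+-+-++-

m = 2.5, f(m) = 0.875 (+); new bracket [2, 2.5]
m = 2.25, f(m) = -0.296875 (−); new bracket [2.25, 2.5]
m = 2.375, f(m) = 0.224609 (+); new bracket [2.25, 2.375]
m = 2.3125, f(m) = -0.0515 (−); new bracket [2.3125, 2.375]
m = 2.34375, f(m) = 0.0826 (+); new bracket [2.3125, 2.34375]
m = 2.328125, f(m) = 0.0146 (+); new bracket [2.3125, 2.328125]
m = 2.3203125, f(m) = -0.0187 (−); new bracket [2.3203125, 2.328125]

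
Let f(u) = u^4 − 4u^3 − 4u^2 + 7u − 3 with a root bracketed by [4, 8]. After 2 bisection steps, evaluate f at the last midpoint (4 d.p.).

57.0000

f(6) = 327 > 0, so the root lies in [4, 6]
f(5) = 57 > 0, so the root lies in [4, 5]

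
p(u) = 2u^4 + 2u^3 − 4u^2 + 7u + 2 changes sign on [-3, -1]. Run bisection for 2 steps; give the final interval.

[-2.5, -2]

midpoint -2: p = -12 < 0 → [-3, -2]
midpoint -2.5: p = 6.375 > 0 → [-2.5, -2]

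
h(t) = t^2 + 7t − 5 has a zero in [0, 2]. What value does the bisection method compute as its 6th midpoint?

0.65625

h(1) = 3 > 0, so the root lies in [0, 1]
h(0.5) = -1.25 < 0, so the root lies in [0.5, 1]
h(0.75) = 0.8125 > 0, so the root lies in [0.5, 0.75]
h(0.625) = -0.2344 < 0, so the root lies in [0.625, 0.75]
h(0.6875) = 0.2852 > 0, so the root lies in [0.625, 0.6875]
h(0.65625) = 0.0244 > 0, so the root lies in [0.625, 0.65625]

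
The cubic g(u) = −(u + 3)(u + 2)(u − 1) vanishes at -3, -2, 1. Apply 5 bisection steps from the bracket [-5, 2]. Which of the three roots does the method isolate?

u = -1.5 gives g = 1.875, positive; keep [-1.5, 2]
u = 0.25 gives g = 5.484375, positive; keep [0.25, 2]
u = 1.125 gives g = -1.611328, negative; keep [0.25, 1.125]
u = 0.6875 gives g = 3.0969, positive; keep [0.6875, 1.125]
u = 0.90625 gives g = 1.0643, positive; keep [0.90625, 1.125]

1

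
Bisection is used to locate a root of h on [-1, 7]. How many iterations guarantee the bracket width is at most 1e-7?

27

Width after n steps is 8/2^n. Need 2^n ≥ 8/1e-7 = 80000000.
2^26 = 67108864 < 80000000 ≤ 2^27 = 134217728, so n = 27.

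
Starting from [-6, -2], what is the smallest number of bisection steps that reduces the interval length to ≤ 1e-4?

Width after n steps is 4/2^n. Need 2^n ≥ 4/1e-4 = 40000.
2^15 = 32768 < 40000 ≤ 2^16 = 65536, so n = 16.

16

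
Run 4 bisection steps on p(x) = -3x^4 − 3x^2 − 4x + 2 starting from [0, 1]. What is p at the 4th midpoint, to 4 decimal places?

-0.4341

m = 0.5, p(m) = -0.9375 (−); new bracket [0, 0.5]
m = 0.25, p(m) = 0.800781 (+); new bracket [0.25, 0.5]
m = 0.375, p(m) = 0.018799 (+); new bracket [0.375, 0.5]
m = 0.4375, p(m) = -0.4341 (−); new bracket [0.375, 0.4375]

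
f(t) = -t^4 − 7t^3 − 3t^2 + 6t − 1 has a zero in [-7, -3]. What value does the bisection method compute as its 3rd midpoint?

-6.5

t = -5 gives f = 144, positive; keep [-7, -5]
t = -6 gives f = 71, positive; keep [-7, -6]
t = -6.5 gives f = -29.4375, negative; keep [-6.5, -6]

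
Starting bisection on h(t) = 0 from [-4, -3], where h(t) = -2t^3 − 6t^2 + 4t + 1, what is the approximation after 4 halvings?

t = -3.5 gives h = -0.75, negative; keep [-4, -3.5]
t = -3.75 gives h = 7.09375, positive; keep [-3.75, -3.5]
t = -3.625 gives h = 2.925781, positive; keep [-3.625, -3.5]
t = -3.5625 gives h = 1.0278, positive; keep [-3.5625, -3.5]

-3.5625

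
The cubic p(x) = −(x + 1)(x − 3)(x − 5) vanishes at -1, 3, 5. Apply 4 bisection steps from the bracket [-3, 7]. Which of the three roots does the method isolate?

-1

x = 2 gives p = -9, negative; keep [-3, 2]
x = -0.5 gives p = -9.625, negative; keep [-3, -0.5]
x = -1.75 gives p = 24.046875, positive; keep [-1.75, -0.5]
x = -1.125 gives p = 3.1582, positive; keep [-1.125, -0.5]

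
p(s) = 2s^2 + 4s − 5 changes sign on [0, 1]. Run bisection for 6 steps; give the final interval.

[0.859375, 0.875]

midpoint 0.5: p = -2.5 < 0 → [0.5, 1]
midpoint 0.75: p = -0.875 < 0 → [0.75, 1]
midpoint 0.875: p = 0.03125 > 0 → [0.75, 0.875]
midpoint 0.8125: p = -0.4297 < 0 → [0.8125, 0.875]
midpoint 0.84375: p = -0.2012 < 0 → [0.84375, 0.875]
midpoint 0.859375: p = -0.0854 < 0 → [0.859375, 0.875]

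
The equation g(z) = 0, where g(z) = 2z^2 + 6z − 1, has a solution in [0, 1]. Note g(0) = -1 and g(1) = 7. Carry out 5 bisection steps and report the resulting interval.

[0.15625, 0.1875]

m = 0.5, g(m) = 2.5 (+); new bracket [0, 0.5]
m = 0.25, g(m) = 0.625 (+); new bracket [0, 0.25]
m = 0.125, g(m) = -0.21875 (−); new bracket [0.125, 0.25]
m = 0.1875, g(m) = 0.1953 (+); new bracket [0.125, 0.1875]
m = 0.15625, g(m) = -0.0137 (−); new bracket [0.15625, 0.1875]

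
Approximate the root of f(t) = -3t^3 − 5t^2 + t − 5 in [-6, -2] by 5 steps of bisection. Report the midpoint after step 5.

t = -4 gives f = 103, positive; keep [-4, -2]
t = -3 gives f = 28, positive; keep [-3, -2]
t = -2.5 gives f = 8.125, positive; keep [-2.5, -2]
t = -2.25 gives f = 1.6094, positive; keep [-2.25, -2]
t = -2.125 gives f = -0.916, negative; keep [-2.25, -2.125]

-2.125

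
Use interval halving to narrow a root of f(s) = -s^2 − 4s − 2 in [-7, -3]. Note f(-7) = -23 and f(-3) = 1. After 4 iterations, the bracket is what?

s = -5 gives f = -7, negative; keep [-5, -3]
s = -4 gives f = -2, negative; keep [-4, -3]
s = -3.5 gives f = -0.25, negative; keep [-3.5, -3]
s = -3.25 gives f = 0.4375, positive; keep [-3.5, -3.25]

[-3.5, -3.25]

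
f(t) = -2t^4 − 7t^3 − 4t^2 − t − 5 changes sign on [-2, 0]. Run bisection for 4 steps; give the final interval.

[-1.5, -1.375]

midpoint -1: f = -3 < 0 → [-2, -1]
midpoint -1.5: f = 1 > 0 → [-1.5, -1]
midpoint -1.25: f = -1.210938 < 0 → [-1.5, -1.25]
midpoint -1.375: f = -0.1392 < 0 → [-1.5, -1.375]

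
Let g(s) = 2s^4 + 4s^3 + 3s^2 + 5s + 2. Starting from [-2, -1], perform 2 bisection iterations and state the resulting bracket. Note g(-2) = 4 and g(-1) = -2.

[-2, -1.75]

midpoint -1.5: g = -2.125 < 0 → [-2, -1.5]
midpoint -1.75: g = -0.242188 < 0 → [-2, -1.75]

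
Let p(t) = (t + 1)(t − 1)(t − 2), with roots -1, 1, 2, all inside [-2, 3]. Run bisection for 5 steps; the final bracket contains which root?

-1

m = 0.5, p(m) = 1.125 (+); new bracket [-2, 0.5]
m = -0.75, p(m) = 1.203125 (+); new bracket [-2, -0.75]
m = -1.375, p(m) = -3.005859 (−); new bracket [-1.375, -0.75]
m = -1.0625, p(m) = -0.3948 (−); new bracket [-1.0625, -0.75]
m = -0.90625, p(m) = 0.5194 (+); new bracket [-1.0625, -0.90625]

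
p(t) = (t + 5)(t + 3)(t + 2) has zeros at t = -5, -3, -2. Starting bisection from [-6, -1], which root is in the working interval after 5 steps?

midpoint -3.5: p = 1.125 > 0 → [-6, -3.5]
midpoint -4.75: p = 1.203125 > 0 → [-6, -4.75]
midpoint -5.375: p = -3.005859 < 0 → [-5.375, -4.75]
midpoint -5.0625: p = -0.3948 < 0 → [-5.0625, -4.75]
midpoint -4.90625: p = 0.5194 > 0 → [-5.0625, -4.90625]

-5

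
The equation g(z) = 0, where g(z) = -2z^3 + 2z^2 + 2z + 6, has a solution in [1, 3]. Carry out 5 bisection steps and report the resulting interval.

[2.125, 2.1875]

g(2) = 2 > 0, so the root lies in [2, 3]
g(2.5) = -7.75 < 0, so the root lies in [2, 2.5]
g(2.25) = -2.15625 < 0, so the root lies in [2, 2.25]
g(2.125) = 0.0898 > 0, so the root lies in [2.125, 2.25]
g(2.1875) = -0.9897 < 0, so the root lies in [2.125, 2.1875]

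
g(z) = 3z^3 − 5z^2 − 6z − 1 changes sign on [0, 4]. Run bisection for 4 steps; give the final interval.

midpoint 2: g = -9 < 0 → [2, 4]
midpoint 3: g = 17 > 0 → [2, 3]
midpoint 2.5: g = -0.375 < 0 → [2.5, 3]
midpoint 2.75: g = 7.0781 > 0 → [2.5, 2.75]

[2.5, 2.75]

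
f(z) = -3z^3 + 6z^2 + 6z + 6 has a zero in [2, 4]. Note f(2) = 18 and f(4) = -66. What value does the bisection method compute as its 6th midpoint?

midpoint 3: f = -3 < 0 → [2, 3]
midpoint 2.5: f = 11.625 > 0 → [2.5, 3]
midpoint 2.75: f = 5.484375 > 0 → [2.75, 3]
midpoint 2.875: f = 1.5527 > 0 → [2.875, 3]
midpoint 2.9375: f = -0.6438 < 0 → [2.875, 2.9375]
midpoint 2.90625: f = 0.4742 > 0 → [2.90625, 2.9375]

2.90625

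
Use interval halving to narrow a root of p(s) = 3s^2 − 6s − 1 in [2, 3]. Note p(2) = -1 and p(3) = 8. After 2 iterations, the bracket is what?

s = 2.5 gives p = 2.75, positive; keep [2, 2.5]
s = 2.25 gives p = 0.6875, positive; keep [2, 2.25]

[2, 2.25]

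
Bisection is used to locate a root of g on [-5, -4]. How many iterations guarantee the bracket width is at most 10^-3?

10

Width after n steps is 1/2^n. Need 2^n ≥ 1/10^-3 = 1000.
2^9 = 512 < 1000 ≤ 2^10 = 1024, so n = 10.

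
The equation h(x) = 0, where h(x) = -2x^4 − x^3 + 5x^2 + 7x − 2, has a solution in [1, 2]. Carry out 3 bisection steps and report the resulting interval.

[1.75, 1.875]

h(1.5) = 6.25 > 0, so the root lies in [1.5, 2]
h(1.75) = 1.445312 > 0, so the root lies in [1.75, 2]
h(1.875) = -2.60791 < 0, so the root lies in [1.75, 1.875]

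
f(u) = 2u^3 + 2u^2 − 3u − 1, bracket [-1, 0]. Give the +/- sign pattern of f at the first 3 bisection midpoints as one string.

+-+

f(-0.5) = 0.75 > 0, so the root lies in [-0.5, 0]
f(-0.25) = -0.15625 < 0, so the root lies in [-0.5, -0.25]
f(-0.375) = 0.300781 > 0, so the root lies in [-0.375, -0.25]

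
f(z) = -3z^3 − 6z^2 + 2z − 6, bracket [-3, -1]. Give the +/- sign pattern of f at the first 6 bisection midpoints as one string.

z = -2 gives f = -10, negative; keep [-3, -2]
z = -2.5 gives f = -1.625, negative; keep [-3, -2.5]
z = -2.75 gives f = 5.515625, positive; keep [-2.75, -2.5]
z = -2.625 gives f = 1.6699, positive; keep [-2.625, -2.5]
z = -2.5625 gives f = -0.0442, negative; keep [-2.625, -2.5625]
z = -2.59375 gives f = 0.7959, positive; keep [-2.59375, -2.5625]

--++-+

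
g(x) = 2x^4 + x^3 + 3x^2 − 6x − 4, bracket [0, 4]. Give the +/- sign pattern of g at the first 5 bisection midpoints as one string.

m = 2, g(m) = 36 (+); new bracket [0, 2]
m = 1, g(m) = -4 (−); new bracket [1, 2]
m = 1.5, g(m) = 7.25 (+); new bracket [1, 1.5]
m = 1.25, g(m) = 0.0234 (+); new bracket [1, 1.25]
m = 1.125, g(m) = -2.3257 (−); new bracket [1.125, 1.25]

+-++-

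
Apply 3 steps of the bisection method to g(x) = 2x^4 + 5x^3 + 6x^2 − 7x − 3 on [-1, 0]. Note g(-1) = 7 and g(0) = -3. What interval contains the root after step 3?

[-0.375, -0.25]

midpoint -0.5: g = 1.5 > 0 → [-0.5, 0]
midpoint -0.25: g = -0.945312 < 0 → [-0.5, -0.25]
midpoint -0.375: g = 0.244629 > 0 → [-0.375, -0.25]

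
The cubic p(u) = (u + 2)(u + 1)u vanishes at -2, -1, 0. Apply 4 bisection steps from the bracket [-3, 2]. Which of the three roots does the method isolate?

0

m = -0.5, p(m) = -0.375 (−); new bracket [-0.5, 2]
m = 0.75, p(m) = 3.609375 (+); new bracket [-0.5, 0.75]
m = 0.125, p(m) = 0.298828 (+); new bracket [-0.5, 0.125]
m = -0.1875, p(m) = -0.2761 (−); new bracket [-0.1875, 0.125]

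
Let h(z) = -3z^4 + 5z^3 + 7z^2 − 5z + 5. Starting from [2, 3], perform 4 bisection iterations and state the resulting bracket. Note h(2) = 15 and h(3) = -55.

m = 2.5, h(m) = -2.8125 (−); new bracket [2, 2.5]
m = 2.25, h(m) = 9.253906 (+); new bracket [2.25, 2.5]
m = 2.375, h(m) = 4.141846 (+); new bracket [2.375, 2.5]
m = 2.4375, h(m) = 0.9123 (+); new bracket [2.4375, 2.5]

[2.4375, 2.5]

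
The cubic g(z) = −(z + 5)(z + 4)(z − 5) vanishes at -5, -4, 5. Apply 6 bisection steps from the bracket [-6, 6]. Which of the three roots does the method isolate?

5

m = 0, g(m) = 100 (+); new bracket [0, 6]
m = 3, g(m) = 112 (+); new bracket [3, 6]
m = 4.5, g(m) = 40.375 (+); new bracket [4.5, 6]
m = 5.25, g(m) = -23.7031 (−); new bracket [4.5, 5.25]
m = 4.875, g(m) = 10.9551 (+); new bracket [4.875, 5.25]
m = 5.0625, g(m) = -5.6995 (−); new bracket [4.875, 5.0625]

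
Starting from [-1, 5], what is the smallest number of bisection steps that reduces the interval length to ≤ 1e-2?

Width after n steps is 6/2^n. Need 2^n ≥ 6/1e-2 = 600.
2^9 = 512 < 600 ≤ 2^10 = 1024, so n = 10.

10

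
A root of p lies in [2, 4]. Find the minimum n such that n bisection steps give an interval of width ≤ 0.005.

Width after n steps is 2/2^n. Need 2^n ≥ 2/0.005 = 400.
2^8 = 256 < 400 ≤ 2^9 = 512, so n = 9.

9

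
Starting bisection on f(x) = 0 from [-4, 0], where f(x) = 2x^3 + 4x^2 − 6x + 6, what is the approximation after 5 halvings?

-3.125

x = -2 gives f = 18, positive; keep [-4, -2]
x = -3 gives f = 6, positive; keep [-4, -3]
x = -3.5 gives f = -9.75, negative; keep [-3.5, -3]
x = -3.25 gives f = -0.9062, negative; keep [-3.25, -3]
x = -3.125 gives f = 2.7773, positive; keep [-3.25, -3.125]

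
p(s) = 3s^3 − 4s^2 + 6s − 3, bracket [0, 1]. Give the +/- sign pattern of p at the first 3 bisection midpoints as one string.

-+-

midpoint 0.5: p = -0.625 < 0 → [0.5, 1]
midpoint 0.75: p = 0.515625 > 0 → [0.5, 0.75]
midpoint 0.625: p = -0.080078 < 0 → [0.625, 0.75]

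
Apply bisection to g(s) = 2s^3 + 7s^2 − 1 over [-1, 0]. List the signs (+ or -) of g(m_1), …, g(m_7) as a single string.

g(-0.5) = 0.5 > 0, so the root lies in [-0.5, 0]
g(-0.25) = -0.59375 < 0, so the root lies in [-0.5, -0.25]
g(-0.375) = -0.121094 < 0, so the root lies in [-0.5, -0.375]
g(-0.4375) = 0.1724 > 0, so the root lies in [-0.4375, -0.375]
g(-0.40625) = 0.0212 > 0, so the root lies in [-0.40625, -0.375]
g(-0.390625) = -0.0511 < 0, so the root lies in [-0.40625, -0.390625]
g(-0.3984375) = -0.0152 < 0, so the root lies in [-0.40625, -0.3984375]

+--++--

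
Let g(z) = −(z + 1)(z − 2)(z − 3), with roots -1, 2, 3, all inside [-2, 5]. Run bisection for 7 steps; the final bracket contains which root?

z = 1.5 gives g = -1.875, negative; keep [-2, 1.5]
z = -0.25 gives g = -5.484375, negative; keep [-2, -0.25]
z = -1.125 gives g = 1.611328, positive; keep [-1.125, -0.25]
z = -0.6875 gives g = -3.0969, negative; keep [-1.125, -0.6875]
z = -0.90625 gives g = -1.0643, negative; keep [-1.125, -0.90625]
z = -1.015625 gives g = 0.1892, positive; keep [-1.015625, -0.90625]
z = -0.9609375 gives g = -0.4581, negative; keep [-1.015625, -0.9609375]

-1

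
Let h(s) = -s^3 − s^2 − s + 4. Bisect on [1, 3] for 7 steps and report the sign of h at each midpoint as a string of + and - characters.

s = 2 gives h = -10, negative; keep [1, 2]
s = 1.5 gives h = -3.125, negative; keep [1, 1.5]
s = 1.25 gives h = -0.765625, negative; keep [1, 1.25]
s = 1.125 gives h = 0.1855, positive; keep [1.125, 1.25]
s = 1.1875 gives h = -0.2722, negative; keep [1.125, 1.1875]
s = 1.15625 gives h = -0.039, negative; keep [1.125, 1.15625]
s = 1.140625 gives h = 0.0744, positive; keep [1.140625, 1.15625]

---+--+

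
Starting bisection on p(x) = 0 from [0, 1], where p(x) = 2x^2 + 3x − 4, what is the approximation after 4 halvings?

0.8125

m = 0.5, p(m) = -2 (−); new bracket [0.5, 1]
m = 0.75, p(m) = -0.625 (−); new bracket [0.75, 1]
m = 0.875, p(m) = 0.15625 (+); new bracket [0.75, 0.875]
m = 0.8125, p(m) = -0.2422 (−); new bracket [0.8125, 0.875]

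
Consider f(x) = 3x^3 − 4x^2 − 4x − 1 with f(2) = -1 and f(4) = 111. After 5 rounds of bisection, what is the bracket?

[2, 2.0625]

m = 3, f(m) = 32 (+); new bracket [2, 3]
m = 2.5, f(m) = 10.875 (+); new bracket [2, 2.5]
m = 2.25, f(m) = 3.921875 (+); new bracket [2, 2.25]
m = 2.125, f(m) = 1.2246 (+); new bracket [2, 2.125]
m = 2.0625, f(m) = 0.0554 (+); new bracket [2, 2.0625]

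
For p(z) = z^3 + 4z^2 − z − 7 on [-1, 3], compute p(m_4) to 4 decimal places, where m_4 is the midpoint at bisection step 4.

z = 1 gives p = -3, negative; keep [1, 3]
z = 2 gives p = 15, positive; keep [1, 2]
z = 1.5 gives p = 3.875, positive; keep [1, 1.5]
z = 1.25 gives p = -0.0469, negative; keep [1.25, 1.5]

-0.0469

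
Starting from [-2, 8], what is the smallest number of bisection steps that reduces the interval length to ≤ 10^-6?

24

Width after n steps is 10/2^n. Need 2^n ≥ 10/10^-6 = 10000000.
2^23 = 8388608 < 10000000 ≤ 2^24 = 16777216, so n = 24.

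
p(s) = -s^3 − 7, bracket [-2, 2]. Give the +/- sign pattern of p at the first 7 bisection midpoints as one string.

-----+-

p(0) = -7 < 0, so the root lies in [-2, 0]
p(-1) = -6 < 0, so the root lies in [-2, -1]
p(-1.5) = -3.625 < 0, so the root lies in [-2, -1.5]
p(-1.75) = -1.6406 < 0, so the root lies in [-2, -1.75]
p(-1.875) = -0.4082 < 0, so the root lies in [-2, -1.875]
p(-1.9375) = 0.2732 > 0, so the root lies in [-1.9375, -1.875]
p(-1.90625) = -0.0731 < 0, so the root lies in [-1.9375, -1.90625]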